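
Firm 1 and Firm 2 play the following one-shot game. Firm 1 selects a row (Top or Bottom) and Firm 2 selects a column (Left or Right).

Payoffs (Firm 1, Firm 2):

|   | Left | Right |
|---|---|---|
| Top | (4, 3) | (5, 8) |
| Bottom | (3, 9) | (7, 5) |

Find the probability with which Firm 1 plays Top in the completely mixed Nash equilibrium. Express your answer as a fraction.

Let r be the probability that Firm 1 plays Top. In a completely mixed equilibrium, Firm 2 must be indifferent between Left and Right.
Firm 2's expected payoff from Left is 3r + 9(1−r); from Right it is 8r + 5(1−r).
Setting these equal: −6r + 9 = 3r + 5, so r = 4/9.

4/9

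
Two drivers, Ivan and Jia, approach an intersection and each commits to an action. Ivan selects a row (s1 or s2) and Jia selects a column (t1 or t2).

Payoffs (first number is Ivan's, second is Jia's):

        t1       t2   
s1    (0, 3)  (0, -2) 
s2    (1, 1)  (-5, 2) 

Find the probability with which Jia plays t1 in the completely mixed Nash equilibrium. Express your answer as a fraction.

Let c be the probability that Jia plays t1. In a completely mixed equilibrium, Ivan must be indifferent between s1 and s2.
Ivan's expected payoff from s1 is 0; from s2 it is c − 5(1−c).
Setting these equal: 0 = 6c − 5, so c = 5/6.

5/6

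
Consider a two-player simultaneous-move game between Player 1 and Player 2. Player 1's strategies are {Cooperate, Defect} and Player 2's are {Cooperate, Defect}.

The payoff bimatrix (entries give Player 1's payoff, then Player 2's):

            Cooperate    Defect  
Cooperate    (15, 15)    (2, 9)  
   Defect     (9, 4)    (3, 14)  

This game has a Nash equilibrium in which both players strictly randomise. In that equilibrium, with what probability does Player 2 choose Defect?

Let q be the probability that Player 2 plays Cooperate. In a completely mixed equilibrium, Player 1 must be indifferent between Cooperate and Defect.
Player 1's expected payoff from Cooperate is 15q + 2(1−q); from Defect it is 9q + 3(1−q).
Setting these equal: 13q + 2 = 6q + 3, so q = 1/7.
Therefore Player 2 plays Defect with probability 1 − 1/7 = 6/7.

6/7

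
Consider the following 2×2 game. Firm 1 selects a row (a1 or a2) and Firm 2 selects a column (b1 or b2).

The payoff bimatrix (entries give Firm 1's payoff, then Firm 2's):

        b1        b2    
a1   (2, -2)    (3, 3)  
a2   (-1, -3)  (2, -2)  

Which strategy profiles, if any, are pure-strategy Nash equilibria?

(a1, b1): Firm 2 prefers b2 (3 > -2) — not an equilibrium.
(a1, b2): Firm 1 gets 3 ≥ 2 from a2, and Firm 2 gets 3 ≥ -2 from b1 — Nash equilibrium.
(a2, b1): Firm 1 prefers a1 (2 > -1); Firm 2 prefers b2 (-2 > -3) — not an equilibrium.
(a2, b2): Firm 1 prefers a1 (3 > 2) — not an equilibrium.

(a1, b2)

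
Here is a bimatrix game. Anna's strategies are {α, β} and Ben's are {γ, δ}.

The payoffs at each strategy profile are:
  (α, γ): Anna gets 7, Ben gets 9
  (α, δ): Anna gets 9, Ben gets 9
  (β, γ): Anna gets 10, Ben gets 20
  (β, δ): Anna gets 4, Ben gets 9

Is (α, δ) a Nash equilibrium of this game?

Yes

At (α, δ), Anna earns 9; switching to β would give 4, so Anna has no profitable deviation.
Ben earns 9; switching to γ would give 9, so Ben has no profitable deviation.
Neither player can gain by a unilateral deviation, so this profile is a Nash equilibrium.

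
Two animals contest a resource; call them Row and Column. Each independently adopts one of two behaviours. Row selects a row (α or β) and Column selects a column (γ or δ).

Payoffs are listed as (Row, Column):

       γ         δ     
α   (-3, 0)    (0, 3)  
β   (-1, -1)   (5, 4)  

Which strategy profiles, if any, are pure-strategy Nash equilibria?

(β, δ)

(α, γ): Row prefers β (-1 > -3); Column prefers δ (3 > 0) — not an equilibrium.
(α, δ): Row prefers β (5 > 0) — not an equilibrium.
(β, γ): Column prefers δ (4 > -1) — not an equilibrium.
(β, δ): Row gets 5 ≥ 0 from α, and Column gets 4 ≥ -1 from γ — Nash equilibrium.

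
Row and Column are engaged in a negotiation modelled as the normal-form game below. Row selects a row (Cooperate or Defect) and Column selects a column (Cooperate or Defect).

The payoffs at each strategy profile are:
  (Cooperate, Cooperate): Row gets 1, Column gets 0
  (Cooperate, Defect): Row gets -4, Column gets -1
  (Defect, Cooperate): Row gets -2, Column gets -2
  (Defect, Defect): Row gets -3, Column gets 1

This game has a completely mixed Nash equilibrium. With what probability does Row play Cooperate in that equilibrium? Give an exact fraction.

Let p be the probability that Row plays Cooperate. In a completely mixed equilibrium, Column must be indifferent between Cooperate and Defect.
Column's expected payoff from Cooperate is −2(1−p); from Defect it is −p + (1−p).
Setting these equal: 2p − 2 = −2p + 1, so p = 3/4.

3/4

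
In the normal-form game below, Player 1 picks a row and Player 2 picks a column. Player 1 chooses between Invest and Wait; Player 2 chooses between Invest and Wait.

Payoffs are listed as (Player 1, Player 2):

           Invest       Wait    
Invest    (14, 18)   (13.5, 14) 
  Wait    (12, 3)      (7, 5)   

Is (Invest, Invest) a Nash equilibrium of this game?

Yes

At (Invest, Invest), Player 1 earns 14; switching to Wait would give 12, so Player 1 has no profitable deviation.
Player 2 earns 18; switching to Wait would give 14, so Player 2 has no profitable deviation.
Neither player can gain by a unilateral deviation, so this profile is a Nash equilibrium.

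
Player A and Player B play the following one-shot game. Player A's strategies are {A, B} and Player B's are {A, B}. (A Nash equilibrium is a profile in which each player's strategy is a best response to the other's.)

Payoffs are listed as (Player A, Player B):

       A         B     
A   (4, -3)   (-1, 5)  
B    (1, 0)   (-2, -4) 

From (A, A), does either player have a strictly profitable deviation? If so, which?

Player A at (A, A) earns 4; deviating to B yields 1 — not better.
Player B earns -3; deviating to B yields 5 — a strict improvement.
Only Player B has a strictly profitable deviation.

Player B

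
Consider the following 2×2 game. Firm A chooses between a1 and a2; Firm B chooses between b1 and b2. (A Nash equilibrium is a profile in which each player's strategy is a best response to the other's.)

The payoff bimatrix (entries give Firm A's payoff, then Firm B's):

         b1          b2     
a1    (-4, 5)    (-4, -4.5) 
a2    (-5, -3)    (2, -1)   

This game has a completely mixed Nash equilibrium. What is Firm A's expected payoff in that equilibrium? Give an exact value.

-4

First find y, the probability Firm B plays b1, from Firm A's indifference between a1 and a2: −4y − 4(1−y) = −5y + 2(1−y), giving y = 6/7.
Since Firm A is indifferent in equilibrium, Firm A's expected payoff equals the payoff from either row against (6/7, 1/7). Using a1: −4(6/7) − 4(1/7) = -4.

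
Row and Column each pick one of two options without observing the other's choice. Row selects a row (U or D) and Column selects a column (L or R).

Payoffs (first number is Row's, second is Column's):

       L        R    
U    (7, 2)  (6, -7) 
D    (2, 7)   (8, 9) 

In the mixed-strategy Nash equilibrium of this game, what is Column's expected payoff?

67/11

First find p, the probability Row plays U, from Column's indifference between L and R: 2p + 7(1−p) = −7p + 9(1−p), giving p = 2/11.
Since Column is indifferent in equilibrium, Column's expected payoff equals the payoff from either column against (2/11, 9/11). Using L: 2(2/11) + 7(9/11) = 67/11.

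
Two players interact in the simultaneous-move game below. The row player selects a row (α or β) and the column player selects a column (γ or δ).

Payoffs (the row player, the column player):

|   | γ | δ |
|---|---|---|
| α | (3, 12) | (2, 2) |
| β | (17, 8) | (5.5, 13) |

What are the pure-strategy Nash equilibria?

(β, δ)

(α, γ): the row player prefers β (17 > 3) — not an equilibrium.
(α, δ): the row player prefers β (5.5 > 2); the column player prefers γ (12 > 2) — not an equilibrium.
(β, γ): the column player prefers δ (13 > 8) — not an equilibrium.
(β, δ): the row player gets 5.5 ≥ 2 from α, and the column player gets 13 ≥ 8 from γ — Nash equilibrium.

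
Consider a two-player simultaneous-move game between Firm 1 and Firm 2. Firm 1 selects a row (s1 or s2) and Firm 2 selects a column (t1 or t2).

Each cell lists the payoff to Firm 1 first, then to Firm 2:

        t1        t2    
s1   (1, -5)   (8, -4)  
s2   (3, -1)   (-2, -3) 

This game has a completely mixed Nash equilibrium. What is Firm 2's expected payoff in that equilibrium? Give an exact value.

-11/3

First find p, the probability Firm 1 plays s1, from Firm 2's indifference between t1 and t2: −5p − (1−p) = −4p − 3(1−p), giving p = 2/3.
Since Firm 2 is indifferent in equilibrium, Firm 2's expected payoff equals the payoff from either column against (2/3, 1/3). Using t1: −5(2/3) − (1/3) = -11/3.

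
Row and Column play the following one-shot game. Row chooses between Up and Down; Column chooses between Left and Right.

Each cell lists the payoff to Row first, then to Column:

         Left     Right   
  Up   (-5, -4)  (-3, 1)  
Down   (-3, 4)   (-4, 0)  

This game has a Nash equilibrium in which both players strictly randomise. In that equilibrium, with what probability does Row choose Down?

Let p be the probability that Row plays Up. In a completely mixed equilibrium, Column must be indifferent between Left and Right.
Column's expected payoff from Left is −4p + 4(1−p); from Right it is p.
Setting these equal: −8p + 4 = p, so p = 4/9.
Therefore Row plays Down with probability 1 − 4/9 = 5/9.

5/9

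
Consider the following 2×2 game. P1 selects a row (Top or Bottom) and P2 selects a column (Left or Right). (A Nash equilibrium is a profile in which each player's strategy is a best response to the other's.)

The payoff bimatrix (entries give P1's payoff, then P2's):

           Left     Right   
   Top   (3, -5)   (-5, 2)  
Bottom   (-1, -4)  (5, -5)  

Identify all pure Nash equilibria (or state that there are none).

none

(Top, Left): P2 prefers Right (2 > -5) — not an equilibrium.
(Top, Right): P1 prefers Bottom (5 > -5) — not an equilibrium.
(Bottom, Left): P1 prefers Top (3 > -1) — not an equilibrium.
(Bottom, Right): P2 prefers Left (-4 > -5) — not an equilibrium.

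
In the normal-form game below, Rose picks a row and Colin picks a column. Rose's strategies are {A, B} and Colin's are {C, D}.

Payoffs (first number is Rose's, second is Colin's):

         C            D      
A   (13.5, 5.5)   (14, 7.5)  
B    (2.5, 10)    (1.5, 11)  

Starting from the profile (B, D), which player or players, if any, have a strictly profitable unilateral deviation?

Rose at (B, D) earns 1.5; deviating to A yields 14 — a strict improvement.
Colin earns 11; deviating to C yields 10 — not better.
Only Rose has a strictly profitable deviation.

Rose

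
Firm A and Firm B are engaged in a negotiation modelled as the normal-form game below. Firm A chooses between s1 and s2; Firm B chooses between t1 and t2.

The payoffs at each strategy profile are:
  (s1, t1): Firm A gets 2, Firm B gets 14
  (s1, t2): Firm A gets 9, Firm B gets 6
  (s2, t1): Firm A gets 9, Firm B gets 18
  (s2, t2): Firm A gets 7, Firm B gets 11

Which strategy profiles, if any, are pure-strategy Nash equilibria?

(s2, t1)

(s1, t1): Firm A prefers s2 (9 > 2) — not an equilibrium.
(s1, t2): Firm B prefers t1 (14 > 6) — not an equilibrium.
(s2, t1): Firm A gets 9 ≥ 2 from s1, and Firm B gets 18 ≥ 11 from t2 — Nash equilibrium.
(s2, t2): Firm A prefers s1 (9 > 7); Firm B prefers t1 (18 > 11) — not an equilibrium.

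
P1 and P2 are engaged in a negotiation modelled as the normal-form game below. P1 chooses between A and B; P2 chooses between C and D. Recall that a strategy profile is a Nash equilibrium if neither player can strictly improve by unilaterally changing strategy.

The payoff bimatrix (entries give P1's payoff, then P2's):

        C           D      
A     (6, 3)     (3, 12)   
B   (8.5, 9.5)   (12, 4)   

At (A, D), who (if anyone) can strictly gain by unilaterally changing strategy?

P1

P1 at (A, D) earns 3; deviating to B yields 12 — a strict improvement.
P2 earns 12; deviating to C yields 3 — not better.
Only P1 has a strictly profitable deviation.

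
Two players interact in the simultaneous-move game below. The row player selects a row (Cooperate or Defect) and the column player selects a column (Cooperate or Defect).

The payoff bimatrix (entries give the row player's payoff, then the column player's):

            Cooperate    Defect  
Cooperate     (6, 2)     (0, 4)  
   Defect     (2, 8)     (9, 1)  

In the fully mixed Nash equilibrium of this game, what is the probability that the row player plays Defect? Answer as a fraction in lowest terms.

2/9

Let r be the probability that the row player plays Cooperate. In a completely mixed equilibrium, the column player must be indifferent between Cooperate and Defect.
The column player's expected payoff from Cooperate is 2r + 8(1−r); from Defect it is 4r + (1−r).
Setting these equal: −6r + 8 = 3r + 1, so r = 7/9.
Therefore the row player plays Defect with probability 1 − 7/9 = 2/9.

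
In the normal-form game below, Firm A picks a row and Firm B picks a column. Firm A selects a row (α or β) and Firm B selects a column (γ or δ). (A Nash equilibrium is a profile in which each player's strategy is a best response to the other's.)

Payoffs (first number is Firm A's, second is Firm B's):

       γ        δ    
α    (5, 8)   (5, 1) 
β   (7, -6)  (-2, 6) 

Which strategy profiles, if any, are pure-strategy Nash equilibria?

(α, γ): Firm A prefers β (7 > 5) — not an equilibrium.
(α, δ): Firm B prefers γ (8 > 1) — not an equilibrium.
(β, γ): Firm B prefers δ (6 > -6) — not an equilibrium.
(β, δ): Firm A prefers α (5 > -2) — not an equilibrium.

none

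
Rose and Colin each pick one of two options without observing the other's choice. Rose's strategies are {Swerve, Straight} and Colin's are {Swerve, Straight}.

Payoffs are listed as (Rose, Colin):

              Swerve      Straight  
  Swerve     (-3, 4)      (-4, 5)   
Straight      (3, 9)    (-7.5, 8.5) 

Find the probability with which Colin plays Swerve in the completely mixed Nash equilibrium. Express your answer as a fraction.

7/19

Let y be the probability that Colin plays Swerve. In a completely mixed equilibrium, Rose must be indifferent between Swerve and Straight.
Rose's expected payoff from Swerve is −3y − 4(1−y); from Straight it is 3y − 7.5(1−y).
Setting these equal: y − 4 = 10.5y − 7.5, so y = 7/19.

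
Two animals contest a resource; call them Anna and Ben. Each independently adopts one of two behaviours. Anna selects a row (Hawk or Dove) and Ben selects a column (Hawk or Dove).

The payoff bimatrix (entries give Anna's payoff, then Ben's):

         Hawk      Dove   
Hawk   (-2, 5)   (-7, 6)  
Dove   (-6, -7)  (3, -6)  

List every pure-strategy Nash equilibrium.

(Dove, Dove)

(Hawk, Hawk): Ben prefers Dove (6 > 5) — not an equilibrium.
(Hawk, Dove): Anna prefers Dove (3 > -7) — not an equilibrium.
(Dove, Hawk): Anna prefers Hawk (-2 > -6); Ben prefers Dove (-6 > -7) — not an equilibrium.
(Dove, Dove): Anna gets 3 ≥ -7 from Hawk, and Ben gets -6 ≥ -7 from Hawk — Nash equilibrium.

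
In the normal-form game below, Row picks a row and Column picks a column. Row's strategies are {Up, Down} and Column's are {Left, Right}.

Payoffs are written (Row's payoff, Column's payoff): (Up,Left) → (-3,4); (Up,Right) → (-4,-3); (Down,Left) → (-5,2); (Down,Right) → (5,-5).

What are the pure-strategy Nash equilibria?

(Up, Left): Row gets -3 ≥ -5 from Down, and Column gets 4 ≥ -3 from Right — Nash equilibrium.
(Up, Right): Row prefers Down (5 > -4); Column prefers Left (4 > -3) — not an equilibrium.
(Down, Left): Row prefers Up (-3 > -5) — not an equilibrium.
(Down, Right): Column prefers Left (2 > -5) — not an equilibrium.

(Up, Left)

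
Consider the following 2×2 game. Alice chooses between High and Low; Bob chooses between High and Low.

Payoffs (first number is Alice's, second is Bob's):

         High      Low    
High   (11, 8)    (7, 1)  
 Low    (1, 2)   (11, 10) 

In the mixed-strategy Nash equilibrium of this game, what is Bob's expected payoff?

26/5

First find p, the probability Alice plays High, from Bob's indifference between High and Low: 8p + 2(1−p) = p + 10(1−p), giving p = 8/15.
Since Bob is indifferent in equilibrium, Bob's expected payoff equals the payoff from either column against (8/15, 7/15). Using High: 8(8/15) + 2(7/15) = 26/5.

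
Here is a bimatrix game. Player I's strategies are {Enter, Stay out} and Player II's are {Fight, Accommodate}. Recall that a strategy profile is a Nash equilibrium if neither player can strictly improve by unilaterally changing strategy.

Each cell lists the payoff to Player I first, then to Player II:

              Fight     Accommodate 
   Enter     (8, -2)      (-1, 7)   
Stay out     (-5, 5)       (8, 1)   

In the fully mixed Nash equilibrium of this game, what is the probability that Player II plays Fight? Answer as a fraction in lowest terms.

9/22

Let q be the probability that Player II plays Fight. In a completely mixed equilibrium, Player I must be indifferent between Enter and Stay out.
Player I's expected payoff from Enter is 8q − (1−q); from Stay out it is −5q + 8(1−q).
Setting these equal: 9q − 1 = −13q + 8, so q = 9/22.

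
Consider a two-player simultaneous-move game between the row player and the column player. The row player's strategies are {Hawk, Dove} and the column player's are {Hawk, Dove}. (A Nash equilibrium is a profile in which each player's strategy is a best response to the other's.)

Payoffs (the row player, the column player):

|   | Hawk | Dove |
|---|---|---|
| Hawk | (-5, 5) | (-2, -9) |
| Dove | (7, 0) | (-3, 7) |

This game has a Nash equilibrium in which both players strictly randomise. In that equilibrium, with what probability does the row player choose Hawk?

1/3

Let r be the probability that the row player plays Hawk. In a completely mixed equilibrium, the column player must be indifferent between Hawk and Dove.
The column player's expected payoff from Hawk is 5r; from Dove it is −9r + 7(1−r).
Setting these equal: 5r = −16r + 7, so r = 1/3.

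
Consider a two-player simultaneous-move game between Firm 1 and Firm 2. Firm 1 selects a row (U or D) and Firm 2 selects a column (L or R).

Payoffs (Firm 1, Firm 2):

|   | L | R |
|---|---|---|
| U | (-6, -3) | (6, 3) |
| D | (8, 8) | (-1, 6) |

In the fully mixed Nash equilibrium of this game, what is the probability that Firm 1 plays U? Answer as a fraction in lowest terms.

Let x be the probability that Firm 1 plays U. In a completely mixed equilibrium, Firm 2 must be indifferent between L and R.
Firm 2's expected payoff from L is −3x + 8(1−x); from R it is 3x + 6(1−x).
Setting these equal: −11x + 8 = −3x + 6, so x = 1/4.

1/4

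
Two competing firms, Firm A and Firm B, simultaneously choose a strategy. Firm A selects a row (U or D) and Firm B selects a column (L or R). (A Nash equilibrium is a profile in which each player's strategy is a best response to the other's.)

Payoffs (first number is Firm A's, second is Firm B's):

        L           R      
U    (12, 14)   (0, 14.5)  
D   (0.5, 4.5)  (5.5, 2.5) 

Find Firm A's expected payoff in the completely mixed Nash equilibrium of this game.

66/17

First find q, the probability Firm B plays L, from Firm A's indifference between U and D: 12q = 0.5q + 5.5(1−q), giving q = 11/34.
Since Firm A is indifferent in equilibrium, Firm A's expected payoff equals the payoff from either row against (11/34, 23/34). Using U: 12(11/34) = 66/17.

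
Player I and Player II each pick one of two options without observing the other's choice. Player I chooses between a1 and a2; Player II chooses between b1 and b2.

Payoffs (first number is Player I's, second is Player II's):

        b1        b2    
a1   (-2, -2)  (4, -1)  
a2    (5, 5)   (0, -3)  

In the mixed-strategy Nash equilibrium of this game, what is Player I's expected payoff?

First find q, the probability Player II plays b1, from Player I's indifference between a1 and a2: −2q + 4(1−q) = 5q, giving q = 4/11.
Since Player I is indifferent in equilibrium, Player I's expected payoff equals the payoff from either row against (4/11, 7/11). Using a1: −2(4/11) + 4(7/11) = 20/11.

20/11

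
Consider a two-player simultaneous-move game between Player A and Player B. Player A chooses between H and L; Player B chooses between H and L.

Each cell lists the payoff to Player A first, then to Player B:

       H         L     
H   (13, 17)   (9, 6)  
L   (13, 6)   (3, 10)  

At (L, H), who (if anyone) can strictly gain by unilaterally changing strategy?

Player A at (L, H) earns 13; deviating to H yields 13 — not better.
Player B earns 6; deviating to L yields 10 — a strict improvement.
Only Player B has a strictly profitable deviation.

Player B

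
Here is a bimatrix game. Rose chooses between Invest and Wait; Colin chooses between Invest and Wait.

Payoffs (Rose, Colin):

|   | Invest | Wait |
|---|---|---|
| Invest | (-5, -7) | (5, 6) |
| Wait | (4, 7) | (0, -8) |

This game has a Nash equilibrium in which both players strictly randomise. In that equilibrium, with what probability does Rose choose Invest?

Let x be the probability that Rose plays Invest. In a completely mixed equilibrium, Colin must be indifferent between Invest and Wait.
Colin's expected payoff from Invest is −7x + 7(1−x); from Wait it is 6x − 8(1−x).
Setting these equal: −14x + 7 = 14x − 8, so x = 15/28.

15/28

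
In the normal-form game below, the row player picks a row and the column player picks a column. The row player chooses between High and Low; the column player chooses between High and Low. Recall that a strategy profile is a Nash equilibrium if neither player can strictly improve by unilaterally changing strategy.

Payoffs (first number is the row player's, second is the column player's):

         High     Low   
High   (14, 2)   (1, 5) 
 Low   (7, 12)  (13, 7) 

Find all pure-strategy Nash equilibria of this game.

(High, High): the column player prefers Low (5 > 2) — not an equilibrium.
(High, Low): the row player prefers Low (13 > 1) — not an equilibrium.
(Low, High): the row player prefers High (14 > 7) — not an equilibrium.
(Low, Low): the column player prefers High (12 > 7) — not an equilibrium.

none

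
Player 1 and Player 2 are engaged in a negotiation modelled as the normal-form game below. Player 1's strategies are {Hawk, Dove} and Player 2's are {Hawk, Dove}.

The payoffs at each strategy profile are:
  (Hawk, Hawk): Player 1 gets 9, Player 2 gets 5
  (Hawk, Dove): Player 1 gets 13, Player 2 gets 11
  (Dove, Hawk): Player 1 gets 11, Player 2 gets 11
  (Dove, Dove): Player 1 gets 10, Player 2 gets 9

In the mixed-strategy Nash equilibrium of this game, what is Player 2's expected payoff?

19/2

First find p, the probability Player 1 plays Hawk, from Player 2's indifference between Hawk and Dove: 5p + 11(1−p) = 11p + 9(1−p), giving p = 1/4.
Since Player 2 is indifferent in equilibrium, Player 2's expected payoff equals the payoff from either column against (1/4, 3/4). Using Hawk: 5(1/4) + 11(3/4) = 19/2.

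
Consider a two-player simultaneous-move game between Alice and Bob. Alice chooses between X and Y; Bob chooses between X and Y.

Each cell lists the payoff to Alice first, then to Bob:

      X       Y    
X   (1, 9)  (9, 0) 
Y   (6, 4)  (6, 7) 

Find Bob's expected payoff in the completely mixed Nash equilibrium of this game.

21/4

First find p, the probability Alice plays X, from Bob's indifference between X and Y: 9p + 4(1−p) = 7(1−p), giving p = 1/4.
Since Bob is indifferent in equilibrium, Bob's expected payoff equals the payoff from either column against (1/4, 3/4). Using X: 9(1/4) + 4(3/4) = 21/4.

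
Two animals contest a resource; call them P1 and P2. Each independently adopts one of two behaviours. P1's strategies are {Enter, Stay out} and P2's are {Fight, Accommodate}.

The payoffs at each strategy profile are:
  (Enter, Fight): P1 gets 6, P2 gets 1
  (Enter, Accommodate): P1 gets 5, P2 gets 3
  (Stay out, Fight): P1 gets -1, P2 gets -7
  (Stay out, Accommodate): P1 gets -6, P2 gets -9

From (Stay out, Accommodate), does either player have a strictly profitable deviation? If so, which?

P1 at (Stay out, Accommodate) earns -6; deviating to Enter yields 5 — a strict improvement.
P2 earns -9; deviating to Fight yields -7 — a strict improvement.
Both P1 and P2 have strictly profitable deviations.

Both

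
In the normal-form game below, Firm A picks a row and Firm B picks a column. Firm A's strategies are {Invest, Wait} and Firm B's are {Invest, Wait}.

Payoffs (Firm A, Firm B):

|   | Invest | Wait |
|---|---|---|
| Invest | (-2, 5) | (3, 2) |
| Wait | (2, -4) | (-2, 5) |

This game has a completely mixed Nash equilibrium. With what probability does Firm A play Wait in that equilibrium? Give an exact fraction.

Let x be the probability that Firm A plays Invest. In a completely mixed equilibrium, Firm B must be indifferent between Invest and Wait.
Firm B's expected payoff from Invest is 5x − 4(1−x); from Wait it is 2x + 5(1−x).
Setting these equal: 9x − 4 = −3x + 5, so x = 3/4.
Therefore Firm A plays Wait with probability 1 − 3/4 = 1/4.

1/4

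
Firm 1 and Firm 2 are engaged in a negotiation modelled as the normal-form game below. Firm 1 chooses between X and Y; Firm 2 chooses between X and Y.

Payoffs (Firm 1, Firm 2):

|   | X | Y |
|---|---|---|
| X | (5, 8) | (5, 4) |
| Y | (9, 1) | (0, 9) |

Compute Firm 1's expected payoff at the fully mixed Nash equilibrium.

5

First find q, the probability Firm 2 plays X, from Firm 1's indifference between X and Y: 5q + 5(1−q) = 9q, giving q = 5/9.
Since Firm 1 is indifferent in equilibrium, Firm 1's expected payoff equals the payoff from either row against (5/9, 4/9). Using X: 5(5/9) + 5(4/9) = 5.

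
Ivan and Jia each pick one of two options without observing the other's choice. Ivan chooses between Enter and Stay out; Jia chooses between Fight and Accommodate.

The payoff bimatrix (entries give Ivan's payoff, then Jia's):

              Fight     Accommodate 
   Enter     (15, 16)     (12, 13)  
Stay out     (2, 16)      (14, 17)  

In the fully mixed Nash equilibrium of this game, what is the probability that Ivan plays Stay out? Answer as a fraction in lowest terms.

3/4

Let p be the probability that Ivan plays Enter. In a completely mixed equilibrium, Jia must be indifferent between Fight and Accommodate.
Jia's expected payoff from Fight is 16p + 16(1−p); from Accommodate it is 13p + 17(1−p).
Setting these equal: 16 = −4p + 17, so p = 1/4.
Therefore Ivan plays Stay out with probability 1 − 1/4 = 3/4.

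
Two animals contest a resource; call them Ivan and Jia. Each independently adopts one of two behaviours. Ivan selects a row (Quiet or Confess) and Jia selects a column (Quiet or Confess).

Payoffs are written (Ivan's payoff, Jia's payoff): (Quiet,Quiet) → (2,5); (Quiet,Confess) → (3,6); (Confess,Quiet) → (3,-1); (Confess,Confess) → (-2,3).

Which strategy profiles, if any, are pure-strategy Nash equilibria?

(Quiet, Quiet): Ivan prefers Confess (3 > 2); Jia prefers Confess (6 > 5) — not an equilibrium.
(Quiet, Confess): Ivan gets 3 ≥ -2 from Confess, and Jia gets 6 ≥ 5 from Quiet — Nash equilibrium.
(Confess, Quiet): Jia prefers Confess (3 > -1) — not an equilibrium.
(Confess, Confess): Ivan prefers Quiet (3 > -2) — not an equilibrium.

(Quiet, Confess)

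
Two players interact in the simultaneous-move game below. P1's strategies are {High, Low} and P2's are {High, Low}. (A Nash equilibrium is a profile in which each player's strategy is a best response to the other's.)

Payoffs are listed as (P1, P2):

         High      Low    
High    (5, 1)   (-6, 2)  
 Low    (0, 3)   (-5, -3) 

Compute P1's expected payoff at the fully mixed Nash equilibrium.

-25/6

First find y, the probability P2 plays High, from P1's indifference between High and Low: 5y − 6(1−y) = −5(1−y), giving y = 1/6.
Since P1 is indifferent in equilibrium, P1's expected payoff equals the payoff from either row against (1/6, 5/6). Using High: 5(1/6) − 6(5/6) = -25/6.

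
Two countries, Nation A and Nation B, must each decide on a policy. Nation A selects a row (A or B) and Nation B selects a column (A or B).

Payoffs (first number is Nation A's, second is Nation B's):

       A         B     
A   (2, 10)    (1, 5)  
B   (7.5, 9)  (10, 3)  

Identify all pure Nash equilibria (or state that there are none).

(A, A): Nation A prefers B (7.5 > 2) — not an equilibrium.
(A, B): Nation A prefers B (10 > 1); Nation B prefers A (10 > 5) — not an equilibrium.
(B, A): Nation A gets 7.5 ≥ 2 from A, and Nation B gets 9 ≥ 3 from B — Nash equilibrium.
(B, B): Nation B prefers A (9 > 3) — not an equilibrium.

(B, A)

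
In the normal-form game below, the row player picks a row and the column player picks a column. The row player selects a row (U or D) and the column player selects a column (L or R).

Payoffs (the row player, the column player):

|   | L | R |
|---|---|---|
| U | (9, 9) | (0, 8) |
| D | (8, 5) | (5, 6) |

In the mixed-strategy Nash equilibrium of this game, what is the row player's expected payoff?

15/2

First find y, the probability the column player plays L, from the row player's indifference between U and D: 9y = 8y + 5(1−y), giving y = 5/6.
Since the row player is indifferent in equilibrium, the row player's expected payoff equals the payoff from either row against (5/6, 1/6). Using U: 9(5/6) = 15/2.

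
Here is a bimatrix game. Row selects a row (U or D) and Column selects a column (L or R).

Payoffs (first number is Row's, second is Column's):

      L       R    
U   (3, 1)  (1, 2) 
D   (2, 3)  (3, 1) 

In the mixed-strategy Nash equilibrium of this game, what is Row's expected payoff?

7/3

First find y, the probability Column plays L, from Row's indifference between U and D: 3y + (1−y) = 2y + 3(1−y), giving y = 2/3.
Since Row is indifferent in equilibrium, Row's expected payoff equals the payoff from either row against (2/3, 1/3). Using U: 3(2/3) + (1/3) = 7/3.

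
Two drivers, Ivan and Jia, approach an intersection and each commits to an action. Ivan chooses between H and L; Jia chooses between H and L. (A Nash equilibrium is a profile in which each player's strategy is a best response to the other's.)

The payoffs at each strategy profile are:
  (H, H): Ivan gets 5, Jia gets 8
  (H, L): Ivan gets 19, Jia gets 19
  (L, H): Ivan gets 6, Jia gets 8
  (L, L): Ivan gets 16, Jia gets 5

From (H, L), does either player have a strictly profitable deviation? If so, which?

Ivan at (H, L) earns 19; deviating to L yields 16 — not better.
Jia earns 19; deviating to H yields 8 — not better.
Neither player can strictly improve; the profile is a Nash equilibrium.

Neither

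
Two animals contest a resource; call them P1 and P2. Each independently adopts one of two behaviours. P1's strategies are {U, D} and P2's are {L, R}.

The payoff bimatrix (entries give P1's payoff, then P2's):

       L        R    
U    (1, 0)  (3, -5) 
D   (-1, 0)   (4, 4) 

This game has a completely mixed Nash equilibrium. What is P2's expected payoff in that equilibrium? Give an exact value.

0

First find x, the probability P1 plays U, from P2's indifference between L and R: 0 = −5x + 4(1−x), giving x = 4/9.
Since P2 is indifferent in equilibrium, P2's expected payoff equals the payoff from either column against (4/9, 5/9). Using L: 0 = 0.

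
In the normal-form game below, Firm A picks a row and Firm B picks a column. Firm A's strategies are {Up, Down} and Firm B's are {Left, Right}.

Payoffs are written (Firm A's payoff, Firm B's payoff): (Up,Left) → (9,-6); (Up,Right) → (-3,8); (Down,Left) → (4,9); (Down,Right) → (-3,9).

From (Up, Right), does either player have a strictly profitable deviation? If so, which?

Neither

Firm A at (Up, Right) earns -3; deviating to Down yields -3 — not better.
Firm B earns 8; deviating to Left yields -6 — not better.
Neither player can strictly improve; the profile is a Nash equilibrium.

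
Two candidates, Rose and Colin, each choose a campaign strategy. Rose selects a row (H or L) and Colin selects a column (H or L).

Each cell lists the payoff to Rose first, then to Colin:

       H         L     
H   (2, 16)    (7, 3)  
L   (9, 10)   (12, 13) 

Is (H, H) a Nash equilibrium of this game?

At (H, H), Rose earns 2; switching to L would give 9, so Rose would deviate.
Colin earns 16; switching to L would give 3, so Colin has no profitable deviation.
Since at least one player can profitably deviate, this is not a Nash equilibrium.

No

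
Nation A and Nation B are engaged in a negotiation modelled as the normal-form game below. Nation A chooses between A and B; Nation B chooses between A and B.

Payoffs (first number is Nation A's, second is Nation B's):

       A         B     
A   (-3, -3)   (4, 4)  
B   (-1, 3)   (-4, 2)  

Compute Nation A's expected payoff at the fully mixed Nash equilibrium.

First find q, the probability Nation B plays A, from Nation A's indifference between A and B: −3q + 4(1−q) = −q − 4(1−q), giving q = 4/5.
Since Nation A is indifferent in equilibrium, Nation A's expected payoff equals the payoff from either row against (4/5, 1/5). Using A: −3(4/5) + 4(1/5) = -8/5.

-8/5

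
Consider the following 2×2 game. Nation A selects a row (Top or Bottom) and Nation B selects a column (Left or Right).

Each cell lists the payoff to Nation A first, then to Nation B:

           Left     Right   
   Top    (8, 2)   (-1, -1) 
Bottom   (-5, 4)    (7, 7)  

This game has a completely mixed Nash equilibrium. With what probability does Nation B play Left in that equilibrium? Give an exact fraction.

Let y be the probability that Nation B plays Left. In a completely mixed equilibrium, Nation A must be indifferent between Top and Bottom.
Nation A's expected payoff from Top is 8y − (1−y); from Bottom it is −5y + 7(1−y).
Setting these equal: 9y − 1 = −12y + 7, so y = 8/21.

8/21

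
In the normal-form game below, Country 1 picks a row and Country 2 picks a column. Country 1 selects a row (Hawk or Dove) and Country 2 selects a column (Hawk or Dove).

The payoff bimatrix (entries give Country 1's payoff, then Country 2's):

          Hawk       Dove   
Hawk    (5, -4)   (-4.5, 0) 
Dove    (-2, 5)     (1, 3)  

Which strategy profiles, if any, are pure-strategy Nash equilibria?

none

(Hawk, Hawk): Country 2 prefers Dove (0 > -4) — not an equilibrium.
(Hawk, Dove): Country 1 prefers Dove (1 > -4.5) — not an equilibrium.
(Dove, Hawk): Country 1 prefers Hawk (5 > -2) — not an equilibrium.
(Dove, Dove): Country 2 prefers Hawk (5 > 3) — not an equilibrium.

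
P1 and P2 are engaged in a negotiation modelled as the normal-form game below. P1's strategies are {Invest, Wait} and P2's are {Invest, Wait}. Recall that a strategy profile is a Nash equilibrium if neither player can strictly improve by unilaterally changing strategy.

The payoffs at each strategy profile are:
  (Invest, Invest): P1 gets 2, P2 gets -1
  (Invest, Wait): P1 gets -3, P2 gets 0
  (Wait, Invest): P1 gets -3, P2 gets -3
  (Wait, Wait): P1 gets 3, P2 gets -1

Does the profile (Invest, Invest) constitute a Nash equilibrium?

At (Invest, Invest), P1 earns 2; switching to Wait would give -3, so P1 has no profitable deviation.
P2 earns -1; switching to Wait would give 0, so P2 would deviate.
Since at least one player can profitably deviate, this is not a Nash equilibrium.

No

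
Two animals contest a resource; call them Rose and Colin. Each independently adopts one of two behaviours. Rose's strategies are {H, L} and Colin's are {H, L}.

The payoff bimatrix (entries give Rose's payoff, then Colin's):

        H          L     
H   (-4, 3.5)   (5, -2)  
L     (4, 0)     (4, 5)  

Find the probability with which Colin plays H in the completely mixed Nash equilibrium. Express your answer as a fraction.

1/9

Let q be the probability that Colin plays H. In a completely mixed equilibrium, Rose must be indifferent between H and L.
Rose's expected payoff from H is −4q + 5(1−q); from L it is 4q + 4(1−q).
Setting these equal: −9q + 5 = 4, so q = 1/9.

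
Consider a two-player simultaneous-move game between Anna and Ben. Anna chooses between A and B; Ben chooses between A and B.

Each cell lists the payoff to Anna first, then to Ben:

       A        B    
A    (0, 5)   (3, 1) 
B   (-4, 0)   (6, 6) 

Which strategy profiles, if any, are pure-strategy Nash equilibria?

(A, A): Anna gets 0 ≥ -4 from B, and Ben gets 5 ≥ 1 from B — Nash equilibrium.
(A, B): Anna prefers B (6 > 3); Ben prefers A (5 > 1) — not an equilibrium.
(B, A): Anna prefers A (0 > -4); Ben prefers B (6 > 0) — not an equilibrium.
(B, B): Anna gets 6 ≥ 3 from A, and Ben gets 6 ≥ 0 from A — Nash equilibrium.

(A, A) and (B, B)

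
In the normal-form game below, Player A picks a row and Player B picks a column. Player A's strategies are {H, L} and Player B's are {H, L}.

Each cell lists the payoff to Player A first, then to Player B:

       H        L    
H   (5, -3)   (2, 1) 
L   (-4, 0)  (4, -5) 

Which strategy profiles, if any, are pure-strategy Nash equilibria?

(H, H): Player B prefers L (1 > -3) — not an equilibrium.
(H, L): Player A prefers L (4 > 2) — not an equilibrium.
(L, H): Player A prefers H (5 > -4) — not an equilibrium.
(L, L): Player B prefers H (0 > -5) — not an equilibrium.

none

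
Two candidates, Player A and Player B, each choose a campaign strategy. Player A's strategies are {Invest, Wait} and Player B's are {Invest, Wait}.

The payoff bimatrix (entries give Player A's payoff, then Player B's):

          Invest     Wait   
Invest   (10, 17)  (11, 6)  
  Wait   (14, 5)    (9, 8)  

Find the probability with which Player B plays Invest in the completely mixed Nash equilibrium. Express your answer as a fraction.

1/3

Let c be the probability that Player B plays Invest. In a completely mixed equilibrium, Player A must be indifferent between Invest and Wait.
Player A's expected payoff from Invest is 10c + 11(1−c); from Wait it is 14c + 9(1−c).
Setting these equal: −c + 11 = 5c + 9, so c = 1/3.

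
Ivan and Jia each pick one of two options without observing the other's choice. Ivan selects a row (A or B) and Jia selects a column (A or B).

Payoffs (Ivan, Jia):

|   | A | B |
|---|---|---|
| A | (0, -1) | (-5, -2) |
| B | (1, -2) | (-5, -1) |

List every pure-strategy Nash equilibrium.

(A, A): Ivan prefers B (1 > 0) — not an equilibrium.
(A, B): Jia prefers A (-1 > -2) — not an equilibrium.
(B, A): Jia prefers B (-1 > -2) — not an equilibrium.
(B, B): Ivan gets -5 ≥ -5 from A, and Jia gets -1 ≥ -2 from A — Nash equilibrium.

(B, B)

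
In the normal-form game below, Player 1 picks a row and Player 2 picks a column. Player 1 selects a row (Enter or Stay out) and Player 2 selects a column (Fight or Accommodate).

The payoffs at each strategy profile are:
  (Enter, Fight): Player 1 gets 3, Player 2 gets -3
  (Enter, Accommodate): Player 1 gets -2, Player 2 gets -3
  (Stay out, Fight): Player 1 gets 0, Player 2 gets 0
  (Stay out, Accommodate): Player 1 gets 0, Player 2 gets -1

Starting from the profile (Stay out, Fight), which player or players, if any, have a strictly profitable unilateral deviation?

Player 1

Player 1 at (Stay out, Fight) earns 0; deviating to Enter yields 3 — a strict improvement.
Player 2 earns 0; deviating to Accommodate yields -1 — not better.
Only Player 1 has a strictly profitable deviation.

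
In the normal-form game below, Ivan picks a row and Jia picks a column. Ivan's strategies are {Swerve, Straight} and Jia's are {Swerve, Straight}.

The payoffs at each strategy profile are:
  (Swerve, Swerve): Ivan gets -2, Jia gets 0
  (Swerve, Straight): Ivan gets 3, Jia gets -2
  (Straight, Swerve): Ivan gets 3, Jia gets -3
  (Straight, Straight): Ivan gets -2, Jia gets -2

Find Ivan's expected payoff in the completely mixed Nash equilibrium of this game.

1/2

First find q, the probability Jia plays Swerve, from Ivan's indifference between Swerve and Straight: −2q + 3(1−q) = 3q − 2(1−q), giving q = 1/2.
Since Ivan is indifferent in equilibrium, Ivan's expected payoff equals the payoff from either row against (1/2, 1/2). Using Swerve: −2(1/2) + 3(1/2) = 1/2.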